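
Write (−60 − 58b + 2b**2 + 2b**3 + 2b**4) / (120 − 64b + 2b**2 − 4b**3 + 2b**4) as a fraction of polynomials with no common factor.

(1 + b)/(−2 + b)

By polynomial division,
  2b**4 + 2b**3 + 2b**2 − 58b − 60 = (2b**4 − 4b**3 + 2b**2 − 64b + 120) + (6b**3 + 6b − 180)
  2b**4 − 4b**3 + 2b**2 − 64b + 120 = ((1/3)b − 2/3)(6b**3 + 6b − 180) + (0)
Last nonzero remainder: 6b**3 + 6b − 180. Dividing through by 6 gives the monic gcd b**3 + b − 30.
Cancel b**3 + b − 30 from numerator and denominator to get the reduced form.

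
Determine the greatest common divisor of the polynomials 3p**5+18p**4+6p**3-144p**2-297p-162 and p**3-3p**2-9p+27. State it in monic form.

By polynomial division,
  3p**5+18p**4+6p**3-144p**2-297p-162 = (3p**2+27p+114)(p**3-3p**2-9p+27) + (360p**2-3240)
  p**3-3p**2-9p+27 = ((1/360)p-1/120)(360p**2-3240) + (0)
Last nonzero remainder: 360p**2-3240. Dividing through by 360 gives the monic gcd p**2-9.

p**2-9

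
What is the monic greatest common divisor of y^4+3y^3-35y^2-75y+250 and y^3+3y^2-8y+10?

y+5

Apply the Euclidean algorithm:
  y^4+3y^3-35y^2-75y+250 = (y)(y^3+3y^2-8y+10) + (-27y^2-85y+250)
  y^3+3y^2-8y+10 = (-(1/27)y+4/729)(-27y^2-85y+250) + ((1258/729)y+6290/729)
  -27y^2-85y+250 = (-(19683/1258)y+18225/629)((1258/729)y+6290/729) + (0)
Last nonzero remainder: (1258/729)y+6290/729. Dividing through by 1258/729 gives the monic gcd y+5.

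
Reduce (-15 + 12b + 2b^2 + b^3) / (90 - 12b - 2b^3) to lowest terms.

Euclidean algorithm in ℚ[b]:
  b^3 + 2b^2 + 12b - 15 = (-1/2)(-2b^3 - 12b + 90) + (2b^2 + 6b + 30)
  -2b^3 - 12b + 90 = (-b + 3)(2b^2 + 6b + 30) + (0)
Last nonzero remainder: 2b^2 + 6b + 30. Dividing through by 2 gives the monic gcd b^2 + 3b + 15.
Cancel b^2 + 3b + 15 from numerator and denominator to get the reduced form.

(1 - b)/(-6 + 2b)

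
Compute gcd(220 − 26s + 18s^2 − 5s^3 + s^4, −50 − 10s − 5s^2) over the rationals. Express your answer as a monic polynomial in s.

Repeated division with remainder:
  s^4 − 5s^3 + 18s^2 − 26s + 220 = (−(1/5)s^2 + (7/5)s − 22/5)(−5s^2 − 10s − 50) + (0)
Last nonzero remainder: −5s^2 − 10s − 50. Dividing through by −5 gives the monic gcd s^2 + 2s + 10.

10 + 2s + s^2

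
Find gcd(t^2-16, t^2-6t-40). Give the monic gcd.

Euclidean algorithm in ℚ[t]:
  t^2-16 = (t^2-6t-40) + (6t+24)
  t^2-6t-40 = ((1/6)t-5/3)(6t+24) + (0)
Last nonzero remainder: 6t+24. Dividing through by 6 gives the monic gcd t+4.

t+4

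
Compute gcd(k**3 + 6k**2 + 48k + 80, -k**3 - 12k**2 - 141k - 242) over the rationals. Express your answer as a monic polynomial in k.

Euclidean algorithm in ℚ[k]:
  k**3 + 6k**2 + 48k + 80 = (-1)(-k**3 - 12k**2 - 141k - 242) + (-6k**2 - 93k - 162)
  -k**3 - 12k**2 - 141k - 242 = ((1/6)k - 7/12)(-6k**2 - 93k - 162) + (-(673/4)k - 673/2)
  -6k**2 - 93k - 162 = ((24/673)k + 324/673)(-(673/4)k - 673/2) + (0)
Last nonzero remainder: -(673/4)k - 673/2. Dividing through by -673/4 gives the monic gcd k + 2.

k + 2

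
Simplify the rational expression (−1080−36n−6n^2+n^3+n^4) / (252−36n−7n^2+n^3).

(30+n+n^2)/(−7+n)

Repeated division with remainder:
  n^4+n^3−6n^2−36n−1080 = (n+8)(n^3−7n^2−36n+252) + (86n^2−3096)
  n^3−7n^2−36n+252 = ((1/86)n−7/86)(86n^2−3096) + (0)
Last nonzero remainder: 86n^2−3096. Dividing through by 86 gives the monic gcd n^2−36.
Cancel n^2−36 from numerator and denominator to get the reduced form.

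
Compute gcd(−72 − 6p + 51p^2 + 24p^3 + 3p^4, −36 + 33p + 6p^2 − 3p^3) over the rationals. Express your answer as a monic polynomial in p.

Euclidean algorithm in ℚ[p]:
  3p^4 + 24p^3 + 51p^2 − 6p − 72 = (−p − 10)(−3p^3 + 6p^2 + 33p − 36) + (144p^2 + 288p − 432)
  −3p^3 + 6p^2 + 33p − 36 = (−(1/48)p + 1/12)(144p^2 + 288p − 432) + (0)
Last nonzero remainder: 144p^2 + 288p − 432. Dividing through by 144 gives the monic gcd p^2 + 2p − 3.

−3 + 2p + p^2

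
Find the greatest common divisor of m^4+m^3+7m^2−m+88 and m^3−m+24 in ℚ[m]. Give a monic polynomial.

Euclidean algorithm in ℚ[m]:
  m^4+m^3+7m^2−m+88 = (m+1)(m^3−m+24) + (8m^2−24m+64)
  m^3−m+24 = ((1/8)m+3/8)(8m^2−24m+64) + (0)
Last nonzero remainder: 8m^2−24m+64. Dividing through by 8 gives the monic gcd m^2−3m+8.

m^2−3m+8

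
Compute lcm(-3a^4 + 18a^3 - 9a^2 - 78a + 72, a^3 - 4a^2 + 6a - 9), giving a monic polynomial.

a^6 - 7a^5 + 12a^4 + 5a^3 - 41a^2 + 102a - 72

Repeated division with remainder:
  -3a^4 + 18a^3 - 9a^2 - 78a + 72 = (-3a + 6)(a^3 - 4a^2 + 6a - 9) + (33a^2 - 141a + 126)
  a^3 - 4a^2 + 6a - 9 = ((1/33)a + 1/121)(33a^2 - 141a + 126) + ((405/121)a - 1215/121)
  33a^2 - 141a + 126 = ((1331/135)a - 1694/135)((405/121)a - 1215/121) + (0)
Last nonzero remainder: (405/121)a - 1215/121. Dividing through by 405/121 gives the monic gcd a - 3.
Then lcm(f, g) = f·g / gcd(f, g); expanding and making the result monic gives the answer.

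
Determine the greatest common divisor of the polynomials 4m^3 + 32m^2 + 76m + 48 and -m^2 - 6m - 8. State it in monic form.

Apply the Euclidean algorithm:
  4m^3 + 32m^2 + 76m + 48 = (-4m - 8)(-m^2 - 6m - 8) + (-4m - 16)
  -m^2 - 6m - 8 = ((1/4)m + 1/2)(-4m - 16) + (0)
Last nonzero remainder: -4m - 16. Dividing through by -4 gives the monic gcd m + 4.

m + 4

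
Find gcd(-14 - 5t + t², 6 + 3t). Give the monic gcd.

Euclidean algorithm in ℚ[t]:
  t² - 5t - 14 = ((1/3)t - 7/3)(3t + 6) + (0)
Last nonzero remainder: 3t + 6. Dividing through by 3 gives the monic gcd t + 2.

2 + t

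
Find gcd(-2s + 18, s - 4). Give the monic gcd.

1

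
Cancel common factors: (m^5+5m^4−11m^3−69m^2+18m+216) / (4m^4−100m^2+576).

Apply the Euclidean algorithm:
  m^5+5m^4−11m^3−69m^2+18m+216 = ((1/4)m+5/4)(4m^4−100m^2+576) + (14m^3+56m^2−126m−504)
  4m^4−100m^2+576 = ((2/7)m−8/7)(14m^3+56m^2−126m−504) + (0)
Last nonzero remainder: 14m^3+56m^2−126m−504. Dividing through by 14 gives the monic gcd m^3+4m^2−9m−36.
Cancel m^3+4m^2−9m−36 from numerator and denominator to get the reduced form.

(m^2+m−6)/(4m−16)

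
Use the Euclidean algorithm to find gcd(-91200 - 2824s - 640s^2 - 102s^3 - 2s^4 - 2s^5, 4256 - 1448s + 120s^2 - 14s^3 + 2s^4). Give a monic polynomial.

By polynomial division,
  -2s^5 - 2s^4 - 102s^3 - 640s^2 - 2824s - 91200 = (-s - 8)(2s^4 - 14s^3 + 120s^2 - 1448s + 4256) + (-94s^3 - 1128s^2 - 10152s - 57152)
  2s^4 - 14s^3 + 120s^2 - 1448s + 4256 = (-(1/47)s + 19/47)(-94s^3 - 1128s^2 - 10152s - 57152) + (360s^2 + 1440s + 27360)
  -94s^3 - 1128s^2 - 10152s - 57152 = (-(47/180)s - 94/45)(360s^2 + 1440s + 27360) + (0)
Last nonzero remainder: 360s^2 + 1440s + 27360. Dividing through by 360 gives the monic gcd s^2 + 4s + 76.

76 + 4s + s^2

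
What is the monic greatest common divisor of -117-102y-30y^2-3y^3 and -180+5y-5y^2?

Apply the Euclidean algorithm:
  -3y^3-30y^2-102y-117 = ((3/5)y+33/5)(-5y^2+5y-180) + (-27y+1071)
  -5y^2+5y-180 = ((5/27)y+580/81)(-27y+1071) + (-70640/9)
  -27y+1071 = ((243/70640)y-9639/70640)(-70640/9) + (0)
The last nonzero remainder is the constant -70640/9, so the polynomials are coprime and gcd = 1.

1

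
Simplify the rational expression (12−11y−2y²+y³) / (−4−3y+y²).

(−3+2y+y²)/(1+y)

Repeated division with remainder:
  y³−2y²−11y+12 = (y+1)(y²−3y−4) + (−4y+16)
  y²−3y−4 = (−(1/4)y−1/4)(−4y+16) + (0)
Last nonzero remainder: −4y+16. Dividing through by −4 gives the monic gcd y−4.
Cancel y−4 from numerator and denominator to get the reduced form.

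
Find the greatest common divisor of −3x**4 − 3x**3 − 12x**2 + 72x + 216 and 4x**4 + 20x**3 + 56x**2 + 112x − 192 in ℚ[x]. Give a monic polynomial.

x**2 + 2x + 12

Apply the Euclidean algorithm:
  −3x**4 − 3x**3 − 12x**2 + 72x + 216 = (−3/4)(4x**4 + 20x**3 + 56x**2 + 112x − 192) + (12x**3 + 30x**2 + 156x + 72)
  4x**4 + 20x**3 + 56x**2 + 112x − 192 = ((1/3)x + 5/6)(12x**3 + 30x**2 + 156x + 72) + (−21x**2 − 42x − 252)
  12x**3 + 30x**2 + 156x + 72 = (−(4/7)x − 2/7)(−21x**2 − 42x − 252) + (0)
Last nonzero remainder: −21x**2 − 42x − 252. Dividing through by −21 gives the monic gcd x**2 + 2x + 12.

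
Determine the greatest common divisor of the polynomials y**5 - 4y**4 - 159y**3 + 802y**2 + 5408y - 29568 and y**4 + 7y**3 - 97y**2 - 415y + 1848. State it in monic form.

y**3 + 10y**2 - 67y - 616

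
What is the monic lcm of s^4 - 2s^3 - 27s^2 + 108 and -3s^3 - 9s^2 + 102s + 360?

s^6 + 7s^5 - 25s^4 - 283s^3 - 432s^2 + 972s + 2160

Apply the Euclidean algorithm:
  s^4 - 2s^3 - 27s^2 + 108 = (-(1/3)s + 5/3)(-3s^3 - 9s^2 + 102s + 360) + (22s^2 - 50s - 492)
  -3s^3 - 9s^2 + 102s + 360 = (-(3/22)s - 87/121)(22s^2 - 50s - 492) + (-(126/121)s + 756/121)
  22s^2 - 50s - 492 = (-(1331/63)s - 4961/63)(-(126/121)s + 756/121) + (0)
Last nonzero remainder: -(126/121)s + 756/121. Dividing through by -126/121 gives the monic gcd s - 6.
Then lcm(f, g) = f·g / gcd(f, g); expanding and making the result monic gives the answer.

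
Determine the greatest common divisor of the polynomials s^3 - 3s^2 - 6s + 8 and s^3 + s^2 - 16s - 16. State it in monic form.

s - 4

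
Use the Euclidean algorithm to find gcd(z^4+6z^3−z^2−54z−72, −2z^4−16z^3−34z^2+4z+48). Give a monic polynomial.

z^3+9z^2+26z+24

Apply the Euclidean algorithm:
  z^4+6z^3−z^2−54z−72 = (−1/2)(−2z^4−16z^3−34z^2+4z+48) + (−2z^3−18z^2−52z−48)
  −2z^4−16z^3−34z^2+4z+48 = (z−1)(−2z^3−18z^2−52z−48) + (0)
Last nonzero remainder: −2z^3−18z^2−52z−48. Dividing through by −2 gives the monic gcd z^3+9z^2+26z+24.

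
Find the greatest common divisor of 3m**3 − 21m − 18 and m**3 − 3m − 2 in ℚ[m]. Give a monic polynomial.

m + 1

Repeated division with remainder:
  3m**3 − 21m − 18 = (3)(m**3 − 3m − 2) + (−12m − 12)
  m**3 − 3m − 2 = (−(1/12)m**2 + (1/12)m + 1/6)(−12m − 12) + (0)
Last nonzero remainder: −12m − 12. Dividing through by −12 gives the monic gcd m + 1.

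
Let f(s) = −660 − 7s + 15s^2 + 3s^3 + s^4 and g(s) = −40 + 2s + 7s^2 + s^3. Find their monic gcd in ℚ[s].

5 + s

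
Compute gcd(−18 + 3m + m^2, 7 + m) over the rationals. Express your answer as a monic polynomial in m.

1

Euclidean algorithm in ℚ[m]:
  m^2 + 3m − 18 = (m − 4)(m + 7) + (10)
  m + 7 = ((1/10)m + 7/10)(10) + (0)
The last nonzero remainder is the constant 10, so the polynomials are coprime and gcd = 1.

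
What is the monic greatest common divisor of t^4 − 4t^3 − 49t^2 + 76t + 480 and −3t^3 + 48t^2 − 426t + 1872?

Euclidean algorithm in ℚ[t]:
  t^4 − 4t^3 − 49t^2 + 76t + 480 = (−(1/3)t − 4)(−3t^3 + 48t^2 − 426t + 1872) + (t^2 − 1004t + 7968)
  −3t^3 + 48t^2 − 426t + 1872 = (−3t − 2964)(t^2 − 1004t + 7968) + (−2952378t + 23619024)
  t^2 − 1004t + 7968 = (−(1/2952378)t + 166/492063)(−2952378t + 23619024) + (0)
Last nonzero remainder: −2952378t + 23619024. Dividing through by −2952378 gives the monic gcd t − 8.

t − 8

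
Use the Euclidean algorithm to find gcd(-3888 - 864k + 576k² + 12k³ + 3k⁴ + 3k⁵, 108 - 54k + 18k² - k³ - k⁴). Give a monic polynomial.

Apply the Euclidean algorithm:
  3k⁵ + 3k⁴ + 12k³ + 576k² - 864k - 3888 = (-3k)(-k⁴ - k³ + 18k² - 54k + 108) + (66k³ + 414k² - 540k - 3888)
  -k⁴ - k³ + 18k² - 54k + 108 = (-(1/66)k + 29/363)(66k³ + 414k² - 540k - 3888) + (-(2814/121)k² - (8442/121)k + 50652/121)
  66k³ + 414k² - 540k - 3888 = (-(1331/469)k - 4356/469)(-(2814/121)k² - (8442/121)k + 50652/121) + (0)
Last nonzero remainder: -(2814/121)k² - (8442/121)k + 50652/121. Dividing through by -2814/121 gives the monic gcd k² + 3k - 18.

-18 + 3k + k²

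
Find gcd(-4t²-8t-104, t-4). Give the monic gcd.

1

Euclidean algorithm in ℚ[t]:
  -4t²-8t-104 = (-4t-24)(t-4) + (-200)
  t-4 = (-(1/200)t+1/50)(-200) + (0)
The last nonzero remainder is the constant -200, so the polynomials are coprime and gcd = 1.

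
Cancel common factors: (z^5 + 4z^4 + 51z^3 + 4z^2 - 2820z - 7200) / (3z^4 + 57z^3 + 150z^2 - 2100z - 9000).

Repeated division with remainder:
  z^5 + 4z^4 + 51z^3 + 4z^2 - 2820z - 7200 = ((1/3)z - 5)(3z^4 + 57z^3 + 150z^2 - 2100z - 9000) + (286z^3 + 1454z^2 - 10320z - 52200)
  3z^4 + 57z^3 + 150z^2 - 2100z - 9000 = ((3/286)z + 2985/20449)(286z^3 + 1454z^2 - 10320z - 52200) + ((940800/20449)z^2 - (940800/20449)z - 28224000/20449)
  286z^3 + 1454z^2 - 10320z - 52200 = ((2924207/470400)z + 593021/15680)((940800/20449)z^2 - (940800/20449)z - 28224000/20449) + (0)
Last nonzero remainder: (940800/20449)z^2 - (940800/20449)z - 28224000/20449. Dividing through by 940800/20449 gives the monic gcd z^2 - z - 30.
Cancel z^2 - z - 30 from numerator and denominator to get the reduced form.

(z^3 + 5z^2 + 86z + 240)/(3z^2 + 60z + 300)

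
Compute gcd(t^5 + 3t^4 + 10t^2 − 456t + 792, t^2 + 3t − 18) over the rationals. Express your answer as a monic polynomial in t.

Euclidean algorithm in ℚ[t]:
  t^5 + 3t^4 + 10t^2 − 456t + 792 = (t^3 + 18t − 44)(t^2 + 3t − 18) + (0)
The last nonzero remainder t^2 + 3t − 18 is already monic.

t^2 + 3t − 18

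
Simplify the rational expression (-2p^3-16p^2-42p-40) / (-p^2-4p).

Euclidean algorithm in ℚ[p]:
  -2p^3-16p^2-42p-40 = (2p+8)(-p^2-4p) + (-10p-40)
  -p^2-4p = ((1/10)p)(-10p-40) + (0)
Last nonzero remainder: -10p-40. Dividing through by -10 gives the monic gcd p+4.
Cancel p+4 from numerator and denominator to get the reduced form.

(2p^2+8p+10)/(p)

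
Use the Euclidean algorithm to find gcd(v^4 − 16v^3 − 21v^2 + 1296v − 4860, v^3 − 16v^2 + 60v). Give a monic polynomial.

v^2 − 16v + 60

Euclidean algorithm in ℚ[v]:
  v^4 − 16v^3 − 21v^2 + 1296v − 4860 = (v)(v^3 − 16v^2 + 60v) + (−81v^2 + 1296v − 4860)
  v^3 − 16v^2 + 60v = (−(1/81)v)(−81v^2 + 1296v − 4860) + (0)
Last nonzero remainder: −81v^2 + 1296v − 4860. Dividing through by −81 gives the monic gcd v^2 − 16v + 60.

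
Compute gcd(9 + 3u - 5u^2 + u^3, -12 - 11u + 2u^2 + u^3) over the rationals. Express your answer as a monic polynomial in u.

-3 - 2u + u^2

Apply the Euclidean algorithm:
  u^3 - 5u^2 + 3u + 9 = (u^3 + 2u^2 - 11u - 12) + (-7u^2 + 14u + 21)
  u^3 + 2u^2 - 11u - 12 = (-(1/7)u - 4/7)(-7u^2 + 14u + 21) + (0)
Last nonzero remainder: -7u^2 + 14u + 21. Dividing through by -7 gives the monic gcd u^2 - 2u - 3.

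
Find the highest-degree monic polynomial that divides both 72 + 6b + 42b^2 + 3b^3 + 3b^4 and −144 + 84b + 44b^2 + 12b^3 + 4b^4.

12 + b + b^2

Apply the Euclidean algorithm:
  3b^4 + 3b^3 + 42b^2 + 6b + 72 = (3/4)(4b^4 + 12b^3 + 44b^2 + 84b − 144) + (−6b^3 + 9b^2 − 57b + 180)
  4b^4 + 12b^3 + 44b^2 + 84b − 144 = (−(2/3)b − 3)(−6b^3 + 9b^2 − 57b + 180) + (33b^2 + 33b + 396)
  −6b^3 + 9b^2 − 57b + 180 = (−(2/11)b + 5/11)(33b^2 + 33b + 396) + (0)
Last nonzero remainder: 33b^2 + 33b + 396. Dividing through by 33 gives the monic gcd b^2 + b + 12.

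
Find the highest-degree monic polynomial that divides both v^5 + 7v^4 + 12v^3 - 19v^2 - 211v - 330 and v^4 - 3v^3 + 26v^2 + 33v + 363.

v^2 + 3v + 11

Apply the Euclidean algorithm:
  v^5 + 7v^4 + 12v^3 - 19v^2 - 211v - 330 = (v + 10)(v^4 - 3v^3 + 26v^2 + 33v + 363) + (16v^3 - 312v^2 - 904v - 3960)
  v^4 - 3v^3 + 26v^2 + 33v + 363 = ((1/16)v + 33/32)(16v^3 - 312v^2 - 904v - 3960) + ((1617/4)v^2 + (4851/4)v + 17787/4)
  16v^3 - 312v^2 - 904v - 3960 = ((64/1617)v - 480/539)((1617/4)v^2 + (4851/4)v + 17787/4) + (0)
Last nonzero remainder: (1617/4)v^2 + (4851/4)v + 17787/4. Dividing through by 1617/4 gives the monic gcd v^2 + 3v + 11.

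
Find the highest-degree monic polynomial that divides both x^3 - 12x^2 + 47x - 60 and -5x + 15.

x - 3

By polynomial division,
  x^3 - 12x^2 + 47x - 60 = (-(1/5)x^2 + (9/5)x - 4)(-5x + 15) + (0)
Last nonzero remainder: -5x + 15. Dividing through by -5 gives the monic gcd x - 3.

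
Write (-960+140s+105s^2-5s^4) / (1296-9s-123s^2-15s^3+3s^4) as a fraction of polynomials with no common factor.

(20-5s)/(-27+3s)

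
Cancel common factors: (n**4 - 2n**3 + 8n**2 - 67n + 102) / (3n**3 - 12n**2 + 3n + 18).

By polynomial division,
  n**4 - 2n**3 + 8n**2 - 67n + 102 = ((1/3)n + 2/3)(3n**3 - 12n**2 + 3n + 18) + (15n**2 - 75n + 90)
  3n**3 - 12n**2 + 3n + 18 = ((1/5)n + 1/5)(15n**2 - 75n + 90) + (0)
Last nonzero remainder: 15n**2 - 75n + 90. Dividing through by 15 gives the monic gcd n**2 - 5n + 6.
Cancel n**2 - 5n + 6 from numerator and denominator to get the reduced form.

(n**2 + 3n + 17)/(3n + 3)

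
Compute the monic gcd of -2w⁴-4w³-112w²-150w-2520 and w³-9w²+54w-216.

w²-3w+36

Apply the Euclidean algorithm:
  -2w⁴-4w³-112w²-150w-2520 = (-2w-22)(w³-9w²+54w-216) + (-202w²+606w-7272)
  w³-9w²+54w-216 = (-(1/202)w+3/101)(-202w²+606w-7272) + (0)
Last nonzero remainder: -202w²+606w-7272. Dividing through by -202 gives the monic gcd w²-3w+36.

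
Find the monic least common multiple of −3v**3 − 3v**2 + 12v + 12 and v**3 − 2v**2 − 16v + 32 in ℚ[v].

v**5 + v**4 − 20v**3 − 20v**2 + 64v + 64

Apply the Euclidean algorithm:
  −3v**3 − 3v**2 + 12v + 12 = (−3)(v**3 − 2v**2 − 16v + 32) + (−9v**2 − 36v + 108)
  v**3 − 2v**2 − 16v + 32 = (−(1/9)v + 2/3)(−9v**2 − 36v + 108) + (20v − 40)
  −9v**2 − 36v + 108 = (−(9/20)v − 27/10)(20v − 40) + (0)
Last nonzero remainder: 20v − 40. Dividing through by 20 gives the monic gcd v − 2.
Then lcm(f, g) = f·g / gcd(f, g); expanding and making the result monic gives the answer.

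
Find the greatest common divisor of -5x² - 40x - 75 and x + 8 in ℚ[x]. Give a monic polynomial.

Repeated division with remainder:
  -5x² - 40x - 75 = (-5x)(x + 8) + (-75)
  x + 8 = (-(1/75)x - 8/75)(-75) + (0)
The last nonzero remainder is the constant -75, so the polynomials are coprime and gcd = 1.

1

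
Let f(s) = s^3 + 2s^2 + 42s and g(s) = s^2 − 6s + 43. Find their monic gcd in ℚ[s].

Apply the Euclidean algorithm:
  s^3 + 2s^2 + 42s = (s + 8)(s^2 − 6s + 43) + (47s − 344)
  s^2 − 6s + 43 = ((1/47)s + 62/2209)(47s − 344) + (116315/2209)
  47s − 344 = ((103823/116315)s − 17672/2705)(116315/2209) + (0)
The last nonzero remainder is the constant 116315/2209, so the polynomials are coprime and gcd = 1.

1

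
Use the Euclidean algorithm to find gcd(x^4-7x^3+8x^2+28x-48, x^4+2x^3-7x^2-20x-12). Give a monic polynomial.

Repeated division with remainder:
  x^4-7x^3+8x^2+28x-48 = (x^4+2x^3-7x^2-20x-12) + (-9x^3+15x^2+48x-36)
  x^4+2x^3-7x^2-20x-12 = (-(1/9)x-11/27)(-9x^3+15x^2+48x-36) + ((40/9)x^2-(40/9)x-80/3)
  -9x^3+15x^2+48x-36 = (-(81/40)x+27/20)((40/9)x^2-(40/9)x-80/3) + (0)
Last nonzero remainder: (40/9)x^2-(40/9)x-80/3. Dividing through by 40/9 gives the monic gcd x^2-x-6.

x^2-x-6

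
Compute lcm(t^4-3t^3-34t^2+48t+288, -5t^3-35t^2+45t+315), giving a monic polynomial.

t^6+t^5-67t^4-25t^3+1194t^2+144t-6048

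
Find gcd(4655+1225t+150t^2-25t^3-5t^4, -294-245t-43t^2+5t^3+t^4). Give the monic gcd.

-49+t^2

Euclidean algorithm in ℚ[t]:
  -5t^4-25t^3+150t^2+1225t+4655 = (-5)(t^4+5t^3-43t^2-245t-294) + (-65t^2+3185)
  t^4+5t^3-43t^2-245t-294 = (-(1/65)t^2-(1/13)t-6/65)(-65t^2+3185) + (0)
Last nonzero remainder: -65t^2+3185. Dividing through by -65 gives the monic gcd t^2-49.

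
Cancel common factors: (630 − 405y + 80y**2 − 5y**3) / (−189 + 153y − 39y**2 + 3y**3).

Repeated division with remainder:
  −5y**3 + 80y**2 − 405y + 630 = (−5/3)(3y**3 − 39y**2 + 153y − 189) + (15y**2 − 150y + 315)
  3y**3 − 39y**2 + 153y − 189 = ((1/5)y − 3/5)(15y**2 − 150y + 315) + (0)
Last nonzero remainder: 15y**2 − 150y + 315. Dividing through by 15 gives the monic gcd y**2 − 10y + 21.
Cancel y**2 − 10y + 21 from numerator and denominator to get the reduced form.

(30 − 5y)/(−9 + 3y)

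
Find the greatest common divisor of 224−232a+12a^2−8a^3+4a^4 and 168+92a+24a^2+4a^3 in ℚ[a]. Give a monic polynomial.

14+3a+a^2

By polynomial division,
  4a^4−8a^3+12a^2−232a+224 = (a−8)(4a^3+24a^2+92a+168) + (112a^2+336a+1568)
  4a^3+24a^2+92a+168 = ((1/28)a+3/28)(112a^2+336a+1568) + (0)
Last nonzero remainder: 112a^2+336a+1568. Dividing through by 112 gives the monic gcd a^2+3a+14.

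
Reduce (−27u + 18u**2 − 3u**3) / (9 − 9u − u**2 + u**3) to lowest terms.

(9u − 3u**2)/(−3 + 2u + u**2)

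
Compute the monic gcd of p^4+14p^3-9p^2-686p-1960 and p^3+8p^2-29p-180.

p+4

Repeated division with remainder:
  p^4+14p^3-9p^2-686p-1960 = (p+6)(p^3+8p^2-29p-180) + (-28p^2-332p-880)
  p^3+8p^2-29p-180 = (-(1/28)p+27/196)(-28p^2-332p-880) + (-(720/49)p-2880/49)
  -28p^2-332p-880 = ((343/180)p+539/36)(-(720/49)p-2880/49) + (0)
Last nonzero remainder: -(720/49)p-2880/49. Dividing through by -720/49 gives the monic gcd p+4.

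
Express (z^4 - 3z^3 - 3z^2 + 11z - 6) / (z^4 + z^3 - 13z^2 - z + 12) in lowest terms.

Apply the Euclidean algorithm:
  z^4 - 3z^3 - 3z^2 + 11z - 6 = (z^4 + z^3 - 13z^2 - z + 12) + (-4z^3 + 10z^2 + 12z - 18)
  z^4 + z^3 - 13z^2 - z + 12 = (-(1/4)z - 7/8)(-4z^3 + 10z^2 + 12z - 18) + (-(5/4)z^2 + 5z - 15/4)
  -4z^3 + 10z^2 + 12z - 18 = ((16/5)z + 24/5)(-(5/4)z^2 + 5z - 15/4) + (0)
Last nonzero remainder: -(5/4)z^2 + 5z - 15/4. Dividing through by -5/4 gives the monic gcd z^2 - 4z + 3.
Cancel z^2 - 4z + 3 from numerator and denominator to get the reduced form.

(z^2 + z - 2)/(z^2 + 5z + 4)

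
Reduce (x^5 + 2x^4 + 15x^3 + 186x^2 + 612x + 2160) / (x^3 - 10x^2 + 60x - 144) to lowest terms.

Repeated division with remainder:
  x^5 + 2x^4 + 15x^3 + 186x^2 + 612x + 2160 = (x^2 + 12x + 75)(x^3 - 10x^2 + 60x - 144) + (360x^2 - 2160x + 12960)
  x^3 - 10x^2 + 60x - 144 = ((1/360)x - 1/90)(360x^2 - 2160x + 12960) + (0)
Last nonzero remainder: 360x^2 - 2160x + 12960. Dividing through by 360 gives the monic gcd x^2 - 6x + 36.
Cancel x^2 - 6x + 36 from numerator and denominator to get the reduced form.

(x^3 + 8x^2 + 27x + 60)/(x - 4)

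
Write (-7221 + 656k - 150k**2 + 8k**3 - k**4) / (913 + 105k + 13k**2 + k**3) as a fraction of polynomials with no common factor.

By polynomial division,
  -k**4 + 8k**3 - 150k**2 + 656k - 7221 = (-k + 21)(k**3 + 13k**2 + 105k + 913) + (-318k**2 - 636k - 26394)
  k**3 + 13k**2 + 105k + 913 = (-(1/318)k - 11/318)(-318k**2 - 636k - 26394) + (0)
Last nonzero remainder: -318k**2 - 636k - 26394. Dividing through by -318 gives the monic gcd k**2 + 2k + 83.
Cancel k**2 + 2k + 83 from numerator and denominator to get the reduced form.

(-87 + 10k - k**2)/(11 + k)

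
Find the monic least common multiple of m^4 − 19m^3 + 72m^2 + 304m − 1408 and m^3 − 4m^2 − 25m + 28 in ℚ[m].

Apply the Euclidean algorithm:
  m^4 − 19m^3 + 72m^2 + 304m − 1408 = (m − 15)(m^3 − 4m^2 − 25m + 28) + (37m^2 − 99m − 988)
  m^3 − 4m^2 − 25m + 28 = ((1/37)m − 49/1369)(37m^2 − 99m − 988) + (−(2520/1369)m − 10080/1369)
  37m^2 − 99m − 988 = (−(50653/2520)m + 338143/2520)(−(2520/1369)m − 10080/1369) + (0)
Last nonzero remainder: −(2520/1369)m − 10080/1369. Dividing through by −2520/1369 gives the monic gcd m + 4.
Then lcm(f, g) = f·g / gcd(f, g); expanding and making the result monic gives the answer.

m^6 − 27m^5 + 231m^4 − 405m^3 − 3336m^2 + 13392m − 9856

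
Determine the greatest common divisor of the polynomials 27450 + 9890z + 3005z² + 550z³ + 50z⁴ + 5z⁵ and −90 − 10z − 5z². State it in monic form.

By polynomial division,
  5z⁵ + 50z⁴ + 550z³ + 3005z² + 9890z + 27450 = (−z³ − 8z² − 76z − 305)(−5z² − 10z − 90) + (0)
Last nonzero remainder: −5z² − 10z − 90. Dividing through by −5 gives the monic gcd z² + 2z + 18.

18 + 2z + z²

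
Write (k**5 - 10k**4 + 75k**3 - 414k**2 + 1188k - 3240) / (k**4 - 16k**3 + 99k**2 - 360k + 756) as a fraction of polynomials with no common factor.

(k**2 - k + 30)/(k - 7)

Apply the Euclidean algorithm:
  k**5 - 10k**4 + 75k**3 - 414k**2 + 1188k - 3240 = (k + 6)(k**4 - 16k**3 + 99k**2 - 360k + 756) + (72k**3 - 648k**2 + 2592k - 7776)
  k**4 - 16k**3 + 99k**2 - 360k + 756 = ((1/72)k - 7/72)(72k**3 - 648k**2 + 2592k - 7776) + (0)
Last nonzero remainder: 72k**3 - 648k**2 + 2592k - 7776. Dividing through by 72 gives the monic gcd k**3 - 9k**2 + 36k - 108.
Cancel k**3 - 9k**2 + 36k - 108 from numerator and denominator to get the reduced form.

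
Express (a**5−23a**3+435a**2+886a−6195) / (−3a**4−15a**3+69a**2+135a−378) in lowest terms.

(−a**3+4a**2−14a−295)/(3a**2+3a−18)

Apply the Euclidean algorithm:
  a**5−23a**3+435a**2+886a−6195 = (−(1/3)a+5/3)(−3a**4−15a**3+69a**2+135a−378) + (25a**3+365a**2+535a−5565)
  −3a**4−15a**3+69a**2+135a−378 = (−(3/25)a+144/125)(25a**3+365a**2+535a−5565) + (−(7182/25)a**2−(28728/25)a+150822/25)
  25a**3+365a**2+535a−5565 = (−(625/7182)a−6625/7182)(−(7182/25)a**2−(28728/25)a+150822/25) + (0)
Last nonzero remainder: −(7182/25)a**2−(28728/25)a+150822/25. Dividing through by −7182/25 gives the monic gcd a**2+4a−21.
Cancel a**2+4a−21 from numerator and denominator to get the reduced form.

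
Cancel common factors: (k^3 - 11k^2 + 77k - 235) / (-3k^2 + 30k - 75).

Apply the Euclidean algorithm:
  k^3 - 11k^2 + 77k - 235 = (-(1/3)k + 1/3)(-3k^2 + 30k - 75) + (42k - 210)
  -3k^2 + 30k - 75 = (-(1/14)k + 5/14)(42k - 210) + (0)
Last nonzero remainder: 42k - 210. Dividing through by 42 gives the monic gcd k - 5.
Cancel k - 5 from numerator and denominator to get the reduced form.

(-k^2 + 6k - 47)/(3k - 15)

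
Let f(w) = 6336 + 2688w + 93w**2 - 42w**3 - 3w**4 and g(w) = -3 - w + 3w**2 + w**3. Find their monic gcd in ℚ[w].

3 + w

By polynomial division,
  -3w**4 - 42w**3 + 93w**2 + 2688w + 6336 = (-3w - 33)(w**3 + 3w**2 - w - 3) + (189w**2 + 2646w + 6237)
  w**3 + 3w**2 - w - 3 = ((1/189)w - 11/189)(189w**2 + 2646w + 6237) + (120w + 360)
  189w**2 + 2646w + 6237 = ((63/40)w + 693/40)(120w + 360) + (0)
Last nonzero remainder: 120w + 360. Dividing through by 120 gives the monic gcd w + 3.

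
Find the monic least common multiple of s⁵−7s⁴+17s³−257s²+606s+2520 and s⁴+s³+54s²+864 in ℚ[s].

s⁷−9s⁶+55s⁵−459s⁴+1528s³−4860s²+9504s+60480

By polynomial division,
  s⁵−7s⁴+17s³−257s²+606s+2520 = (s−8)(s⁴+s³+54s²+864) + (−29s³+175s²−258s+9432)
  s⁴+s³+54s²+864 = (−(1/29)s−204/841)(−29s³+175s²−258s+9432) + ((73632/841)s²+(220896/841)s+2650752/841)
  −29s³+175s²−258s+9432 = (−(24389/73632)s+110171/36816)((73632/841)s²+(220896/841)s+2650752/841) + (0)
Last nonzero remainder: (73632/841)s²+(220896/841)s+2650752/841. Dividing through by 73632/841 gives the monic gcd s²+3s+36.
Then lcm(f, g) = f·g / gcd(f, g); expanding and making the result monic gives the answer.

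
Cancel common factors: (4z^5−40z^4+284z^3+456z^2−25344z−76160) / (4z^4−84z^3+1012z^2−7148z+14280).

(z^2+8z+16)/(z−3)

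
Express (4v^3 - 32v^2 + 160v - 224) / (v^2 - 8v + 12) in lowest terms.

Apply the Euclidean algorithm:
  4v^3 - 32v^2 + 160v - 224 = (4v)(v^2 - 8v + 12) + (112v - 224)
  v^2 - 8v + 12 = ((1/112)v - 3/56)(112v - 224) + (0)
Last nonzero remainder: 112v - 224. Dividing through by 112 gives the monic gcd v - 2.
Cancel v - 2 from numerator and denominator to get the reduced form.

(4v^2 - 24v + 112)/(v - 6)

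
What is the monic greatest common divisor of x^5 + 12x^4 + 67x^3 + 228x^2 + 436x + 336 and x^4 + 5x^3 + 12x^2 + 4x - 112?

x^3 + 7x^2 + 26x + 56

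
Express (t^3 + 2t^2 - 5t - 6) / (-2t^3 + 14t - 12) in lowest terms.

(-t - 1)/(2t - 2)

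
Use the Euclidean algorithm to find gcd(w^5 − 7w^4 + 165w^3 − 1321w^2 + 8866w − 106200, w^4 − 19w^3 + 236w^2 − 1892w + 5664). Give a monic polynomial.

w^2 − 5w + 118

By polynomial division,
  w^5 − 7w^4 + 165w^3 − 1321w^2 + 8866w − 106200 = (w + 12)(w^4 − 19w^3 + 236w^2 − 1892w + 5664) + (157w^3 − 2261w^2 + 25906w − 174168)
  w^4 − 19w^3 + 236w^2 − 1892w + 5664 = ((1/157)w − 722/24649)(157w^3 − 2261w^2 + 25906w − 174168) + ((117480/24649)w^2 − (587400/24649)w + 13862640/24649)
  157w^3 − 2261w^2 + 25906w − 174168 = ((3869893/117480)w − 3031827/9790)((117480/24649)w^2 − (587400/24649)w + 13862640/24649) + (0)
Last nonzero remainder: (117480/24649)w^2 − (587400/24649)w + 13862640/24649. Dividing through by 117480/24649 gives the monic gcd w^2 − 5w + 118.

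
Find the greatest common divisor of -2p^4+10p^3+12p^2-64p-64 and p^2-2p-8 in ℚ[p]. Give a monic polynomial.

p^2-2p-8

Apply the Euclidean algorithm:
  -2p^4+10p^3+12p^2-64p-64 = (-2p^2+6p+8)(p^2-2p-8) + (0)
The last nonzero remainder p^2-2p-8 is already monic.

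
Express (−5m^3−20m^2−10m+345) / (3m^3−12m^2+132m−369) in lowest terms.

By polynomial division,
  −5m^3−20m^2−10m+345 = (−5/3)(3m^3−12m^2+132m−369) + (−40m^2+210m−270)
  3m^3−12m^2+132m−369 = (−(3/40)m−3/32)(−40m^2+210m−270) + ((2103/16)m−6309/16)
  −40m^2+210m−270 = (−(640/2103)m+480/701)((2103/16)m−6309/16) + (0)
Last nonzero remainder: (2103/16)m−6309/16. Dividing through by 2103/16 gives the monic gcd m−3.
Cancel m−3 from numerator and denominator to get the reduced form.

(−5m^2−35m−115)/(3m^2−3m+123)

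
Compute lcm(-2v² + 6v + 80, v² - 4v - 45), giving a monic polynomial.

Apply the Euclidean algorithm:
  -2v² + 6v + 80 = (-2)(v² - 4v - 45) + (-2v - 10)
  v² - 4v - 45 = (-(1/2)v + 9/2)(-2v - 10) + (0)
Last nonzero remainder: -2v - 10. Dividing through by -2 gives the monic gcd v + 5.
Then lcm(f, g) = f·g / gcd(f, g); expanding and making the result monic gives the answer.

v³ - 12v² - 13v + 360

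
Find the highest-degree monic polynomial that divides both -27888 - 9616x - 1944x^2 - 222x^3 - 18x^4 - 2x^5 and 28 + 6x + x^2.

28 + 6x + x^2

Euclidean algorithm in ℚ[x]:
  -2x^5 - 18x^4 - 222x^3 - 1944x^2 - 9616x - 27888 = (-2x^3 - 6x^2 - 130x - 996)(x^2 + 6x + 28) + (0)
The last nonzero remainder x^2 + 6x + 28 is already monic.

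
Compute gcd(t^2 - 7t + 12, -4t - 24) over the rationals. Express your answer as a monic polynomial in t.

By polynomial division,
  t^2 - 7t + 12 = (-(1/4)t + 13/4)(-4t - 24) + (90)
  -4t - 24 = (-(2/45)t - 4/15)(90) + (0)
The last nonzero remainder is the constant 90, so the polynomials are coprime and gcd = 1.

1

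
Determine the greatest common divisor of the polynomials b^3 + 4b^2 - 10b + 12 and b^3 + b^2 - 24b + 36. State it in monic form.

b + 6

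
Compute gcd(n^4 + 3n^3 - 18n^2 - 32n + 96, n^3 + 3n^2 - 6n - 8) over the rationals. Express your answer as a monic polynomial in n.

Apply the Euclidean algorithm:
  n^4 + 3n^3 - 18n^2 - 32n + 96 = (n)(n^3 + 3n^2 - 6n - 8) + (-12n^2 - 24n + 96)
  n^3 + 3n^2 - 6n - 8 = (-(1/12)n - 1/12)(-12n^2 - 24n + 96) + (0)
Last nonzero remainder: -12n^2 - 24n + 96. Dividing through by -12 gives the monic gcd n^2 + 2n - 8.

n^2 + 2n - 8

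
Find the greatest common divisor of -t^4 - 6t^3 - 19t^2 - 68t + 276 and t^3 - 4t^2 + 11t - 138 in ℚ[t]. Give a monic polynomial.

t^2 + 2t + 23

Repeated division with remainder:
  -t^4 - 6t^3 - 19t^2 - 68t + 276 = (-t - 10)(t^3 - 4t^2 + 11t - 138) + (-48t^2 - 96t - 1104)
  t^3 - 4t^2 + 11t - 138 = (-(1/48)t + 1/8)(-48t^2 - 96t - 1104) + (0)
Last nonzero remainder: -48t^2 - 96t - 1104. Dividing through by -48 gives the monic gcd t^2 + 2t + 23.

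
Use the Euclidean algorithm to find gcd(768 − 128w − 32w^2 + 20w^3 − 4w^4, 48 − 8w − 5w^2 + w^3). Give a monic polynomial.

Repeated division with remainder:
  −4w^4 + 20w^3 − 32w^2 − 128w + 768 = (−4w)(w^3 − 5w^2 − 8w + 48) + (−64w^2 + 64w + 768)
  w^3 − 5w^2 − 8w + 48 = (−(1/64)w + 1/16)(−64w^2 + 64w + 768) + (0)
Last nonzero remainder: −64w^2 + 64w + 768. Dividing through by −64 gives the monic gcd w^2 − w − 12.

−12 − w + w^2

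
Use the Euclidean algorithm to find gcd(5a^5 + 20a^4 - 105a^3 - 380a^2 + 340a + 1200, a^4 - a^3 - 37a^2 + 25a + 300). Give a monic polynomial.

By polynomial division,
  5a^5 + 20a^4 - 105a^3 - 380a^2 + 340a + 1200 = (5a + 25)(a^4 - a^3 - 37a^2 + 25a + 300) + (105a^3 + 420a^2 - 1785a - 6300)
  a^4 - a^3 - 37a^2 + 25a + 300 = ((1/105)a - 1/21)(105a^3 + 420a^2 - 1785a - 6300) + (0)
Last nonzero remainder: 105a^3 + 420a^2 - 1785a - 6300. Dividing through by 105 gives the monic gcd a^3 + 4a^2 - 17a - 60.

a^3 + 4a^2 - 17a - 60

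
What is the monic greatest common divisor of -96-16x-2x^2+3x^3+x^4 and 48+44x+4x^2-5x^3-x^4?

-12+x+x^2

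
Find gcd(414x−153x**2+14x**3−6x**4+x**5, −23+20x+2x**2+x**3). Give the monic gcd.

Euclidean algorithm in ℚ[x]:
  x**5−6x**4+14x**3−153x**2+414x = (x**2−8x+10)(x**3+2x**2+20x−23) + (10x**2+30x+230)
  x**3+2x**2+20x−23 = ((1/10)x−1/10)(10x**2+30x+230) + (0)
Last nonzero remainder: 10x**2+30x+230. Dividing through by 10 gives the monic gcd x**2+3x+23.

23+3x+x**2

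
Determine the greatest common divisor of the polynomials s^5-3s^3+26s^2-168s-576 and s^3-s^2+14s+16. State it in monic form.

Euclidean algorithm in ℚ[s]:
  s^5-3s^3+26s^2-168s-576 = (s^2+s-16)(s^3-s^2+14s+16) + (-20s^2+40s-320)
  s^3-s^2+14s+16 = (-(1/20)s-1/20)(-20s^2+40s-320) + (0)
Last nonzero remainder: -20s^2+40s-320. Dividing through by -20 gives the monic gcd s^2-2s+16.

s^2-2s+16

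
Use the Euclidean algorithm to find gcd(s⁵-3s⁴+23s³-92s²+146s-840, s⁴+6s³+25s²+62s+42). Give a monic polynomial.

Euclidean algorithm in ℚ[s]:
  s⁵-3s⁴+23s³-92s²+146s-840 = (s-9)(s⁴+6s³+25s²+62s+42) + (52s³+71s²+662s-462)
  s⁴+6s³+25s²+62s+42 = ((1/52)s+241/2704)(52s³+71s²+662s-462) + ((16065/2704)s²+(16065/1352)s+112455/1352)
  52s³+71s²+662s-462 = ((140608/16065)s-29744/5355)((16065/2704)s²+(16065/1352)s+112455/1352) + (0)
Last nonzero remainder: (16065/2704)s²+(16065/1352)s+112455/1352. Dividing through by 16065/2704 gives the monic gcd s²+2s+14.

s²+2s+14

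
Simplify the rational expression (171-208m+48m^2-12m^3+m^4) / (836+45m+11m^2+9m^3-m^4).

(-9+10m-m^2)/(-44-7m+m^2)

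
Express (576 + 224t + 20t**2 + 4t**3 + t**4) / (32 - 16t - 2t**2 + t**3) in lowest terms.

By polynomial division,
  t**4 + 4t**3 + 20t**2 + 224t + 576 = (t + 6)(t**3 - 2t**2 - 16t + 32) + (48t**2 + 288t + 384)
  t**3 - 2t**2 - 16t + 32 = ((1/48)t - 1/6)(48t**2 + 288t + 384) + (24t + 96)
  48t**2 + 288t + 384 = (2t + 4)(24t + 96) + (0)
Last nonzero remainder: 24t + 96. Dividing through by 24 gives the monic gcd t + 4.
Cancel t + 4 from numerator and denominator to get the reduced form.

(144 + 20t + t**3)/(8 - 6t + t**2)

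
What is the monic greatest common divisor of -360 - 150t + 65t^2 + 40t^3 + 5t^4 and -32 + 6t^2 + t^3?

-8 + 2t + t^2

Repeated division with remainder:
  5t^4 + 40t^3 + 65t^2 - 150t - 360 = (5t + 10)(t^3 + 6t^2 - 32) + (5t^2 + 10t - 40)
  t^3 + 6t^2 - 32 = ((1/5)t + 4/5)(5t^2 + 10t - 40) + (0)
Last nonzero remainder: 5t^2 + 10t - 40. Dividing through by 5 gives the monic gcd t^2 + 2t - 8.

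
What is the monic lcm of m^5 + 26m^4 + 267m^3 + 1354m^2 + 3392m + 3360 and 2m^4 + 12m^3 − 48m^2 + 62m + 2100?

m^7 + 19m^6 + 110m^5 + 135m^4 + 589m^3 + 13466m^2 + 61280m + 84000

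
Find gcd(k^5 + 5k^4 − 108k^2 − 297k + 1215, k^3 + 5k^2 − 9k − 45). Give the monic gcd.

Euclidean algorithm in ℚ[k]:
  k^5 + 5k^4 − 108k^2 − 297k + 1215 = (k^2 + 9)(k^3 + 5k^2 − 9k − 45) + (−108k^2 − 216k + 1620)
  k^3 + 5k^2 − 9k − 45 = (−(1/108)k − 1/36)(−108k^2 − 216k + 1620) + (0)
Last nonzero remainder: −108k^2 − 216k + 1620. Dividing through by −108 gives the monic gcd k^2 + 2k − 15.

k^2 + 2k − 15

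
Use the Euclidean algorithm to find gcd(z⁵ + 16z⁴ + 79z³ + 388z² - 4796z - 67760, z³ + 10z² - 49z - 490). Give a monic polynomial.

z² + 3z - 70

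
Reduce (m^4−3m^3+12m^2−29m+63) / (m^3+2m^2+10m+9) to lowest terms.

(m^2−4m+7)/(m+1)

Euclidean algorithm in ℚ[m]:
  m^4−3m^3+12m^2−29m+63 = (m−5)(m^3+2m^2+10m+9) + (12m^2+12m+108)
  m^3+2m^2+10m+9 = ((1/12)m+1/12)(12m^2+12m+108) + (0)
Last nonzero remainder: 12m^2+12m+108. Dividing through by 12 gives the monic gcd m^2+m+9.
Cancel m^2+m+9 from numerator and denominator to get the reduced form.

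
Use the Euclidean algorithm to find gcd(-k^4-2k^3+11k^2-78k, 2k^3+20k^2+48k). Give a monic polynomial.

k^2+6k

Apply the Euclidean algorithm:
  -k^4-2k^3+11k^2-78k = (-(1/2)k+4)(2k^3+20k^2+48k) + (-45k^2-270k)
  2k^3+20k^2+48k = (-(2/45)k-8/45)(-45k^2-270k) + (0)
Last nonzero remainder: -45k^2-270k. Dividing through by -45 gives the monic gcd k^2+6k.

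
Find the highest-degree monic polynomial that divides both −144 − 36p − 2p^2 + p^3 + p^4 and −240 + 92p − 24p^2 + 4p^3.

Euclidean algorithm in ℚ[p]:
  p^4 + p^3 − 2p^2 − 36p − 144 = ((1/4)p + 7/4)(4p^3 − 24p^2 + 92p − 240) + (17p^2 − 137p + 276)
  4p^3 − 24p^2 + 92p − 240 = ((4/17)p + 140/289)(17p^2 − 137p + 276) + ((27000/289)p − 108000/289)
  17p^2 − 137p + 276 = ((4913/27000)p − 6647/9000)((27000/289)p − 108000/289) + (0)
Last nonzero remainder: (27000/289)p − 108000/289. Dividing through by 27000/289 gives the monic gcd p − 4.

−4 + p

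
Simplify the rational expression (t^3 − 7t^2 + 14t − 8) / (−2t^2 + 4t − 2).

(−t^2 + 6t − 8)/(2t − 2)

Apply the Euclidean algorithm:
  t^3 − 7t^2 + 14t − 8 = (−(1/2)t + 5/2)(−2t^2 + 4t − 2) + (3t − 3)
  −2t^2 + 4t − 2 = (−(2/3)t + 2/3)(3t − 3) + (0)
Last nonzero remainder: 3t − 3. Dividing through by 3 gives the monic gcd t − 1.
Cancel t − 1 from numerator and denominator to get the reduced form.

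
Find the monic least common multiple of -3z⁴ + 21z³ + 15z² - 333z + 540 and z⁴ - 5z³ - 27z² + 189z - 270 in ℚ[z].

Repeated division with remainder:
  -3z⁴ + 21z³ + 15z² - 333z + 540 = (-3)(z⁴ - 5z³ - 27z² + 189z - 270) + (6z³ - 66z² + 234z - 270)
  z⁴ - 5z³ - 27z² + 189z - 270 = ((1/6)z + 1)(6z³ - 66z² + 234z - 270) + (0)
Last nonzero remainder: 6z³ - 66z² + 234z - 270. Dividing through by 6 gives the monic gcd z³ - 11z² + 39z - 45.
Then lcm(f, g) = f·g / gcd(f, g); expanding and making the result monic gives the answer.

z⁵ - z⁴ - 47z³ + 81z² + 486z - 1080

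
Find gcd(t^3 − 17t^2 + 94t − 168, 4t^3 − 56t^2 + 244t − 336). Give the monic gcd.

Euclidean algorithm in ℚ[t]:
  t^3 − 17t^2 + 94t − 168 = (1/4)(4t^3 − 56t^2 + 244t − 336) + (−3t^2 + 33t − 84)
  4t^3 − 56t^2 + 244t − 336 = (−(4/3)t + 4)(−3t^2 + 33t − 84) + (0)
Last nonzero remainder: −3t^2 + 33t − 84. Dividing through by −3 gives the monic gcd t^2 − 11t + 28.

t^2 − 11t + 28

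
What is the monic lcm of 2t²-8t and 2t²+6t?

t³-t²-12t

Euclidean algorithm in ℚ[t]:
  2t²-8t = (2t²+6t) + (-14t)
  2t²+6t = (-(1/7)t-3/7)(-14t) + (0)
Last nonzero remainder: -14t. Dividing through by -14 gives the monic gcd t.
Then lcm(f, g) = f·g / gcd(f, g); expanding and making the result monic gives the answer.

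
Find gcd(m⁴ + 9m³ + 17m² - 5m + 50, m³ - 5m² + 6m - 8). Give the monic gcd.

Apply the Euclidean algorithm:
  m⁴ + 9m³ + 17m² - 5m + 50 = (m + 14)(m³ - 5m² + 6m - 8) + (81m² - 81m + 162)
  m³ - 5m² + 6m - 8 = ((1/81)m - 4/81)(81m² - 81m + 162) + (0)
Last nonzero remainder: 81m² - 81m + 162. Dividing through by 81 gives the monic gcd m² - m + 2.

m² - m + 2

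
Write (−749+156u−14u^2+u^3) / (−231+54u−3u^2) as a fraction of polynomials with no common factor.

Euclidean algorithm in ℚ[u]:
  u^3−14u^2+156u−749 = (−(1/3)u−4/3)(−3u^2+54u−231) + (151u−1057)
  −3u^2+54u−231 = (−(3/151)u+33/151)(151u−1057) + (0)
Last nonzero remainder: 151u−1057. Dividing through by 151 gives the monic gcd u−7.
Cancel u−7 from numerator and denominator to get the reduced form.

(−107+7u−u^2)/(−33+3u)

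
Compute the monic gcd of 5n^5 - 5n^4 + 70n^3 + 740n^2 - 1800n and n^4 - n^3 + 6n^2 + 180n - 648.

Apply the Euclidean algorithm:
  5n^5 - 5n^4 + 70n^3 + 740n^2 - 1800n = (5n)(n^4 - n^3 + 6n^2 + 180n - 648) + (40n^3 - 160n^2 + 1440n)
  n^4 - n^3 + 6n^2 + 180n - 648 = ((1/40)n + 3/40)(40n^3 - 160n^2 + 1440n) + (-18n^2 + 72n - 648)
  40n^3 - 160n^2 + 1440n = (-(20/9)n)(-18n^2 + 72n - 648) + (0)
Last nonzero remainder: -18n^2 + 72n - 648. Dividing through by -18 gives the monic gcd n^2 - 4n + 36.

n^2 - 4n + 36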